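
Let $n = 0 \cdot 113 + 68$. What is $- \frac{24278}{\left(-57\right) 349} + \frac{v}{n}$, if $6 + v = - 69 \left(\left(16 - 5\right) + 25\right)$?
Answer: $- \frac{23941333}{676362} \approx -35.397$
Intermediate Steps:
$v = -2490$ ($v = -6 - 69 \left(\left(16 - 5\right) + 25\right) = -6 - 69 \left(11 + 25\right) = -6 - 2484 = -2490$)
$n = 68$ ($n = 0 + 68 = 68$)
$- \frac{24278}{\left(-57\right) 349} + \frac{v}{n} = - \frac{24278}{\left(-57\right) 349} - \frac{2490}{68} = - \frac{24278}{-19893} - \frac{1245}{34} = \left(-24278\right) \left(- \frac{1}{19893}\right) - \frac{1245}{34} = \frac{24278}{19893} - \frac{1245}{34} = - \frac{23941333}{676362}$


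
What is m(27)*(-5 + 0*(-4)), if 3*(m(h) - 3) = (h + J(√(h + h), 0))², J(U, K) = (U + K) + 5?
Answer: -5435/3 - 320*√6 ≈ -2595.5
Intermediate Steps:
J(U, K) = 5 + K + U (J(U, K) = (K + U) + 5 = 5 + K + U)
m(h) = 3 + (5 + h + √2*√h)²/3 (m(h) = 3 + (h + (5 + 0 + √(h + h)))²/3 = 3 + (h + (5 + 0 + √(2*h)))²/3 = 3 + (h + (5 + 0 + √2*√h))²/3 = 3 + (h + (5 + √2*√h))²/3 = 3 + (5 + h + √2*√h)²/3)
m(27)*(-5 + 0*(-4)) = (3 + (5 + 27 + √2*√27)²/3)*(-5 + 0*(-4)) = (3 + (5 + 27 + √2*(3*√3))²/3)*(-5 + 0) = (3 + (5 + 27 + 3*√6)²/3)*(-5) = (3 + (32 + 3*√6)²/3)*(-5) = -15 - 5*(32 + 3*√6)²/3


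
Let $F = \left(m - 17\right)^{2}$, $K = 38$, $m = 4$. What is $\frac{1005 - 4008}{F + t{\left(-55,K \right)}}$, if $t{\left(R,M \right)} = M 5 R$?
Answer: $\frac{1001}{3427} \approx 0.29209$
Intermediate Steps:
$t{\left(R,M \right)} = 5 M R$
$F = 169$ ($F = \left(4 - 17\right)^{2} = \left(-13\right)^{2} = 169$)
$\frac{1005 - 4008}{F + t{\left(-55,K \right)}} = \frac{1005 - 4008}{169 + 5 \cdot 38 \left(-55\right)} = - \frac{3003}{169 - 10450} = - \frac{3003}{-10281} = \left(-3003\right) \left(- \frac{1}{10281}\right) = \frac{1001}{3427}$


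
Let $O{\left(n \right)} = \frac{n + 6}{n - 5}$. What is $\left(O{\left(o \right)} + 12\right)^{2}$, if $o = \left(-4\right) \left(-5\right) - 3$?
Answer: $\frac{27889}{144} \approx 193.67$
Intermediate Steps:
$o = 17$ ($o = 20 - 3 = 17$)
$O{\left(n \right)} = \frac{6 + n}{-5 + n}$
$\left(O{\left(o \right)} + 12\right)^{2} = \left(\frac{6 + 17}{-5 + 17} + 12\right)^{2} = \left(\frac{1}{12} \cdot 23 + 12\right)^{2} = \left(\frac{23}{12} + 12\right)^{2} = \left(\frac{167}{12}\right)^{2} = \frac{27889}{144}$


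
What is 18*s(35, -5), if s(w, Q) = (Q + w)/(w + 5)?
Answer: 27/2 ≈ 13.500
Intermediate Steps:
s(w, Q) = (Q + w)/(5 + w)
18*s(35, -5) = 18*((-5 + 35)/(5 + 35)) = 18*(30/40) = 18*((1/40)*30) = 18*(¾) = 27/2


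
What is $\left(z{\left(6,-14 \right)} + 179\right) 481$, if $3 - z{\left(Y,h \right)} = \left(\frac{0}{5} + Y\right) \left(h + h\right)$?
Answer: $168350$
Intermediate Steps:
$z{\left(Y,h \right)} = 3 - 2 Y h$ ($z{\left(Y,h \right)} = 3 - \left(\frac{0}{5} + Y\right) \left(h + h\right) = 3 - \left(0 \cdot \frac{1}{5} + Y\right) 2 h = 3 - \left(0 + Y\right) 2 h = 3 - Y 2 h = 3 - 2 Y h$)
$\left(z{\left(6,-14 \right)} + 179\right) 481 = \left(\left(3 - 12 \left(-14\right)\right) + 179\right) 481 = \left(\left(3 + 168\right) + 179\right) 481 = \left(171 + 179\right) 481 = 350 \cdot 481 = 168350$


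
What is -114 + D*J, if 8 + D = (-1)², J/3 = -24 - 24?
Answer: 894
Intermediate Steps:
J = -144 (J = 3*(-24 - 24) = 3*(-48) = -144)
D = -7 (D = -8 + (-1)² = -8 + 1 = -7)
-114 + D*J = -114 - 7*(-144) = -114 + 1008 = 894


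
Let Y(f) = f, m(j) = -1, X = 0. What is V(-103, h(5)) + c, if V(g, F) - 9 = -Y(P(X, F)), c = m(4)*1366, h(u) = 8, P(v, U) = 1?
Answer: -1358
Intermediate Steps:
c = -1366 (c = -1*1366 = -1366)
V(g, F) = 8 (V(g, F) = 9 - 1*1 = 9 - 1 = 8)
V(-103, h(5)) + c = 8 - 1366 = -1358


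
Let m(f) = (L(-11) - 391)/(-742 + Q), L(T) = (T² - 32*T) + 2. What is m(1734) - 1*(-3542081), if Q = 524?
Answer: 386086787/109 ≈ 3.5421e+6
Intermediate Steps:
L(T) = 2 + T² - 32*T
m(f) = -42/109 (m(f) = ((2 + (-11)² - 32*(-11)) - 391)/(-742 + 524) = ((2 + 121 + 352) - 391)/(-218) = (475 - 391)*(-1/218) = 84*(-1/218) = -42/109)
m(1734) - 1*(-3542081) = -42/109 - 1*(-3542081) = -42/109 + 3542081 = 386086787/109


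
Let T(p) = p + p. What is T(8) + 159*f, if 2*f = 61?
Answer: 9731/2 ≈ 4865.5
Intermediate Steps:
T(p) = 2*p
f = 61/2 (f = (1/2)*61 = 61/2 ≈ 30.500)
T(8) + 159*f = 2*8 + 159*(61/2) = 16 + 9699/2 = 9731/2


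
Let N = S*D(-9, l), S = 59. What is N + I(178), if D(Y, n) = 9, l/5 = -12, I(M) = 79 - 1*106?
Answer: 504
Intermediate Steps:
I(M) = -27 (I(M) = 79 - 106 = -27)
l = -60 (l = 5*(-12) = -60)
N = 531 (N = 59*9 = 531)
N + I(178) = 531 - 27 = 504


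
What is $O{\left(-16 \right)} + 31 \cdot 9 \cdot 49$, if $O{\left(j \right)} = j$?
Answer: $13655$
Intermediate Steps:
$O{\left(-16 \right)} + 31 \cdot 9 \cdot 49 = -16 + 31 \cdot 9 \cdot 49 = -16 + 31 \cdot 441 = -16 + 13671 = 13655$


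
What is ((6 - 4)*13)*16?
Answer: 416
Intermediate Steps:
((6 - 4)*13)*16 = (2*13)*16 = 26*16 = 416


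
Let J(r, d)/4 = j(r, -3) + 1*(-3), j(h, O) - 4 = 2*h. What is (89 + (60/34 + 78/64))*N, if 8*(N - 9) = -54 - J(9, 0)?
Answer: -1451131/2176 ≈ -666.88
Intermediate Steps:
j(h, O) = 4 + 2*h
J(r, d) = 4 + 8*r (J(r, d) = 4*((4 + 2*r) + 1*(-3)) = 4*((4 + 2*r) - 3) = 4*(1 + 2*r) = 4 + 8*r)
N = -29/4 (N = 9 + (-54 - (4 + 8*9))/8 = 9 + (-54 - (4 + 72))/8 = 9 + (-54 - 1*76)/8 = 9 + (-54 - 76)/8 = 9 + (⅛)*(-130) = 9 - 65/4 = -29/4 ≈ -7.2500)
(89 + (60/34 + 78/64))*N = (89 + (60/34 + 78/64))*(-29/4) = (89 + (60*(1/34) + 78*(1/64)))*(-29/4) = (89 + (30/17 + 39/32))*(-29/4) = (89 + 1623/544)*(-29/4) = (50039/544)*(-29/4) = -1451131/2176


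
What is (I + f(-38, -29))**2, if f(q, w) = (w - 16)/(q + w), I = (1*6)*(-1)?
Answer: 127449/4489 ≈ 28.391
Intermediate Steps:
I = -6 (I = 6*(-1) = -6)
f(q, w) = (-16 + w)/(q + w)
(I + f(-38, -29))**2 = (-6 + (-16 - 29)/(-38 - 29))**2 = (-6 - 45/(-67))**2 = (-6 - 1/67*(-45))**2 = (-6 + 45/67)**2 = (-357/67)**2 = 127449/4489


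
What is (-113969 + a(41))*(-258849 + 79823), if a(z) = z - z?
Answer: 20403414194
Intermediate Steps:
a(z) = 0
(-113969 + a(41))*(-258849 + 79823) = (-113969 + 0)*(-258849 + 79823) = -113969*(-179026) = 20403414194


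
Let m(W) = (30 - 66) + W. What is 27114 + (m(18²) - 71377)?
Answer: -43975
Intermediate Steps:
m(W) = -36 + W
27114 + (m(18²) - 71377) = 27114 + ((-36 + 18²) - 71377) = 27114 + ((-36 + 324) - 71377) = 27114 + (288 - 71377) = 27114 - 71089 = -43975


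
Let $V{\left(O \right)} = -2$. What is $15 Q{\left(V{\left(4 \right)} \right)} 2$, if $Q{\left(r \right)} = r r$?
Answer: $120$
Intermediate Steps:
$Q{\left(r \right)} = r^{2}$
$15 Q{\left(V{\left(4 \right)} \right)} 2 = 15 \left(-2\right)^{2} \cdot 2 = 15 \cdot 4 \cdot 2 = 60 \cdot 2 = 120$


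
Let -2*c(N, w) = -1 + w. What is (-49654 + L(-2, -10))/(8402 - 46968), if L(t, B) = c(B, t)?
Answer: 99305/77132 ≈ 1.2875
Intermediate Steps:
c(N, w) = 1/2 - w/2 (c(N, w) = -(-1 + w)/2 = 1/2 - w/2)
L(t, B) = 1/2 - t/2
(-49654 + L(-2, -10))/(8402 - 46968) = (-49654 + (1/2 - 1/2*(-2)))/(8402 - 46968) = (-49654 + (1/2 + 1))/(-38566) = (-49654 + 3/2)*(-1/38566) = -99305/2*(-1/38566) = 99305/77132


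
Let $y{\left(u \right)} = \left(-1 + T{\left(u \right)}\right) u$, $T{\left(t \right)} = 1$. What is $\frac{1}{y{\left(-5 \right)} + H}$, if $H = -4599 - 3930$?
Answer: $- \frac{1}{8529} \approx -0.00011725$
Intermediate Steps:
$H = -8529$
$y{\left(u \right)} = 0$ ($y{\left(u \right)} = \left(-1 + 1\right) u = 0 u = 0$)
$\frac{1}{y{\left(-5 \right)} + H} = \frac{1}{0 - 8529} = \frac{1}{-8529} = - \frac{1}{8529}$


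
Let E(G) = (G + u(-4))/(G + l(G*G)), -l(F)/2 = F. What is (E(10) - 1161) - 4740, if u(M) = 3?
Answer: -1121203/190 ≈ -5901.1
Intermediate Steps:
l(F) = -2*F
E(G) = (3 + G)/(G - 2*G²) (E(G) = (G + 3)/(G - 2*G*G) = (3 + G)/(G - 2*G²))
(E(10) - 1161) - 4740 = ((-3 - 1*10)/(10*(-1 + 2*10)) - 1161) - 4740 = ((-3 - 10)/(10*(-1 + 20)) - 1161) - 4740 = ((⅒)*(-13)/19 - 1161) - 4740 = ((⅒)*(1/19)*(-13) - 1161) - 4740 = (-13/190 - 1161) - 4740 = -220603/190 - 4740 = -1121203/190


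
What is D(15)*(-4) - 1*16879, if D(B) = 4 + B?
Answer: -16955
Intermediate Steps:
D(15)*(-4) - 1*16879 = (4 + 15)*(-4) - 1*16879 = 19*(-4) - 16879 = -76 - 16879 = -16955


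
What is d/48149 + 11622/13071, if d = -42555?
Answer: 1117091/209785193 ≈ 0.0053249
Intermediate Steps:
d/48149 + 11622/13071 = -42555/48149 + 11622/13071 = -42555*1/48149 + 11622*(1/13071) = -42555/48149 + 3874/4357 = 1117091/209785193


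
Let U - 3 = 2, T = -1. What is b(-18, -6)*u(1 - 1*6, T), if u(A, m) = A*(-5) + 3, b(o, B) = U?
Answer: 140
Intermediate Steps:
U = 5 (U = 3 + 2 = 5)
b(o, B) = 5
u(A, m) = 3 - 5*A (u(A, m) = -5*A + 3 = 3 - 5*A)
b(-18, -6)*u(1 - 1*6, T) = 5*(3 - 5*(1 - 1*6)) = 5*(3 - 5*(1 - 6)) = 5*(3 - 5*(-5)) = 5*(3 + 25) = 5*28 = 140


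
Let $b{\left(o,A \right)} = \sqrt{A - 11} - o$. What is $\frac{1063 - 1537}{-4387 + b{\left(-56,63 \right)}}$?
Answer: $\frac{684298}{6252503} + \frac{316 \sqrt{13}}{6252503} \approx 0.10963$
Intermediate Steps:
$b{\left(o,A \right)} = \sqrt{-11 + A} - o$
$\frac{1063 - 1537}{-4387 + b{\left(-56,63 \right)}} = \frac{1063 - 1537}{-4387 + \left(\sqrt{-11 + 63} - -56\right)} = - \frac{474}{-4387 + \left(\sqrt{52} + 56\right)} = - \frac{474}{-4387 + \left(2 \sqrt{13} + 56\right)} = - \frac{474}{-4387 + \left(56 + 2 \sqrt{13}\right)} = - \frac{474}{-4331 + 2 \sqrt{13}}$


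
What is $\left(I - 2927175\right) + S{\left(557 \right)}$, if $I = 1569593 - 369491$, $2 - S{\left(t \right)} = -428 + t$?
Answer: $-1727200$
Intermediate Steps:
$S{\left(t \right)} = 430 - t$ ($S{\left(t \right)} = 2 - \left(-428 + t\right) = 430 - t$)
$I = 1200102$ ($I = 1569593 - 369491 = 1200102$)
$\left(I - 2927175\right) + S{\left(557 \right)} = \left(1200102 - 2927175\right) + \left(430 - 557\right) = -1727073 + \left(430 - 557\right) = -1727073 - 127 = -1727200$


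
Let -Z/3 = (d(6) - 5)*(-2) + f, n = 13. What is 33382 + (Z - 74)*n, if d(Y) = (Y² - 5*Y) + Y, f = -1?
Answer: 33005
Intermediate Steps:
d(Y) = Y² - 4*Y
Z = 45 (Z = -3*((6*(-4 + 6) - 5)*(-2) - 1) = -3*((6*2 - 5)*(-2) - 1) = -3*((12 - 5)*(-2) - 1) = -3*(7*(-2) - 1) = -3*(-14 - 1) = -3*(-15) = 45)
33382 + (Z - 74)*n = 33382 + (45 - 74)*13 = 33382 - 29*13 = 33382 - 377 = 33005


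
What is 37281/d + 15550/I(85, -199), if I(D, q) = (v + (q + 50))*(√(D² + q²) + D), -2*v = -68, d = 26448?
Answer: 13649307021/8029815568 - 3110*√46826/910823 ≈ 0.96095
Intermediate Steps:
v = 34 (v = -½*(-68) = 34)
I(D, q) = (84 + q)*(D + √(D² + q²)) (I(D, q) = (34 + (q + 50))*(√(D² + q²) + D) = (34 + (50 + q))*(D + √(D² + q²)) = (84 + q)*(D + √(D² + q²)))
37281/d + 15550/I(85, -199) = 37281/26448 + 15550/(84*85 + 84*√(85² + (-199)²) + 85*(-199) - 199*√(85² + (-199)²)) = 37281*(1/26448) + 15550/(7140 + 84*√(7225 + 39601) - 16915 - 199*√(7225 + 39601)) = 12427/8816 + 15550/(7140 + 84*√46826 - 16915 - 199*√46826) = 12427/8816 + 15550/(-9775 - 115*√46826)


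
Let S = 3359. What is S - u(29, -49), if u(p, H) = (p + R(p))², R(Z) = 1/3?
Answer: 22487/9 ≈ 2498.6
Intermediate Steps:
R(Z) = ⅓
u(p, H) = (⅓ + p)² (u(p, H) = (p + ⅓)² = (⅓ + p)²)
S - u(29, -49) = 3359 - (1 + 3*29)²/9 = 3359 - (1 + 87)²/9 = 3359 - 88²/9 = 3359 - 7744/9 = 22487/9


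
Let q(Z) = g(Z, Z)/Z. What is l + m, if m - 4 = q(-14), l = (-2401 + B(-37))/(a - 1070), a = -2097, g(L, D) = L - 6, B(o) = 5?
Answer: 137118/22169 ≈ 6.1851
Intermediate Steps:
g(L, D) = -6 + L
l = 2396/3167 (l = (-2401 + 5)/(-2097 - 1070) = -2396/(-3167) = -2396*(-1/3167) = 2396/3167 ≈ 0.75655)
q(Z) = (-6 + Z)/Z
m = 38/7 (m = 4 + (-6 - 14)/(-14) = 4 - 1/14*(-20) = 4 + 10/7 = 38/7 ≈ 5.4286)
l + m = 2396/3167 + 38/7 = 137118/22169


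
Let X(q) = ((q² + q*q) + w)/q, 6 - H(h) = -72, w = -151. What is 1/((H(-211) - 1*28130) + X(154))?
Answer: -154/4272727 ≈ -3.6043e-5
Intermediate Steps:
H(h) = 78 (H(h) = 6 - 1*(-72) = 6 + 72 = 78)
X(q) = (-151 + 2*q²)/q (X(q) = ((q² + q*q) - 151)/q = ((q² + q²) - 151)/q = (2*q² - 151)/q = (-151 + 2*q²)/q)
1/((H(-211) - 1*28130) + X(154)) = 1/((78 - 1*28130) + (-151/154 + 2*154)) = 1/((78 - 28130) + (-151*1/154 + 308)) = 1/(-28052 + (-151/154 + 308)) = 1/(-28052 + 47281/154) = 1/(-4272727/154) = -154/4272727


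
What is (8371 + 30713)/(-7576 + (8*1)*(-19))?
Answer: -3257/644 ≈ -5.0574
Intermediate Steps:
(8371 + 30713)/(-7576 + (8*1)*(-19)) = 39084/(-7576 + 8*(-19)) = 39084/(-7576 - 152) = 39084/(-7728) = 39084*(-1/7728) = -3257/644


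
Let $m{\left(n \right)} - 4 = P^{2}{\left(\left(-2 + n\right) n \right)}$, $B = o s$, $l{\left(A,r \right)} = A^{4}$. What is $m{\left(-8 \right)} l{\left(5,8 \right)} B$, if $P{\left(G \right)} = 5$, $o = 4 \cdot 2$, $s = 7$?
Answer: $1015000$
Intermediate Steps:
$o = 8$
$B = 56$ ($B = 8 \cdot 7 = 56$)
$m{\left(n \right)} = 29$ ($m{\left(n \right)} = 4 + 5^{2} = 4 + 25 = 29$)
$m{\left(-8 \right)} l{\left(5,8 \right)} B = 29 \cdot 5^{4} \cdot 56 = 29 \cdot 625 \cdot 56 = 18125 \cdot 56 = 1015000$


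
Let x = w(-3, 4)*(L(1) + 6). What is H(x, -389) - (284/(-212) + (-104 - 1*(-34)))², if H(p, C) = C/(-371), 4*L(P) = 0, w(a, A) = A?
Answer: -100051110/19663 ≈ -5088.3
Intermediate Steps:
L(P) = 0 (L(P) = (¼)*0 = 0)
x = 24 (x = 4*(0 + 6) = 4*6 = 24)
H(p, C) = -C/371 (H(p, C) = C*(-1/371) = -C/371)
H(x, -389) - (284/(-212) + (-104 - 1*(-34)))² = -1/371*(-389) - (284/(-212) + (-104 - 1*(-34)))² = 389/371 - (284*(-1/212) + (-104 + 34))² = 389/371 - (-71/53 - 70)² = 389/371 - (-3781/53)² = 389/371 - 1*14295961/2809 = 389/371 - 14295961/2809 = -100051110/19663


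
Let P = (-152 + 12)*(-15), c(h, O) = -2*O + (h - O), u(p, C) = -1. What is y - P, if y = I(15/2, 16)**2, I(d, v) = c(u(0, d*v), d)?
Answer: -6191/4 ≈ -1547.8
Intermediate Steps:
c(h, O) = h - 3*O
I(d, v) = -1 - 3*d
P = 2100 (P = -140*(-15) = 2100)
y = 2209/4 (y = (-1 - 45/2)**2 = (-47/2)**2 = 2209/4 ≈ 552.25)
y - P = 2209/4 - 1*2100 = 2209/4 - 2100 = -6191/4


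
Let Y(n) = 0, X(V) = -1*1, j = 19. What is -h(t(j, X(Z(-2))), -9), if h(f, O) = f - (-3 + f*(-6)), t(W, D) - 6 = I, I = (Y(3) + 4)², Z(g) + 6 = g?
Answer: -157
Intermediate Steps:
Z(g) = -6 + g
X(V) = -1
I = 16 (I = (0 + 4)² = 4² = 16)
t(W, D) = 22 (t(W, D) = 6 + 16 = 22)
h(f, O) = 3 + 7*f (h(f, O) = f - (-3 - 6*f) = f + (3 + 6*f) = 3 + 7*f)
-h(t(j, X(Z(-2))), -9) = -(3 + 7*22) = -(3 + 154) = -1*157 = -157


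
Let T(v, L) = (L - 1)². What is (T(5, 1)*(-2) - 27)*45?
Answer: -1215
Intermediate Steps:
T(v, L) = (-1 + L)²
(T(5, 1)*(-2) - 27)*45 = ((-1 + 1)²*(-2) - 27)*45 = (0²*(-2) - 27)*45 = (0*(-2) - 27)*45 = (0 - 27)*45 = -27*45 = -1215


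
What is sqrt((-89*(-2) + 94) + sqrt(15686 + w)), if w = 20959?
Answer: sqrt(272 + sqrt(36645)) ≈ 21.527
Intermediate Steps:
sqrt((-89*(-2) + 94) + sqrt(15686 + w)) = sqrt((-89*(-2) + 94) + sqrt(15686 + 20959)) = sqrt((178 + 94) + sqrt(36645)) = sqrt(272 + sqrt(36645))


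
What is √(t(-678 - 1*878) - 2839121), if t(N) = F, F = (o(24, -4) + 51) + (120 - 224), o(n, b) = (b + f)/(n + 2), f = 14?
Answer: I*√479820341/13 ≈ 1685.0*I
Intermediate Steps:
o(n, b) = (14 + b)/(2 + n) (o(n, b) = (b + 14)/(n + 2) = (14 + b)/(2 + n))
F = -684/13 (F = ((14 - 4)/(2 + 24) + 51) + (120 - 224) = (10/26 + 51) - 104 = ((1/26)*10 + 51) - 104 = (5/13 + 51) - 104 = 668/13 - 104 = -684/13 ≈ -52.615)
t(N) = -684/13
√(t(-678 - 1*878) - 2839121) = √(-684/13 - 2839121) = √(-36909257/13) = I*√479820341/13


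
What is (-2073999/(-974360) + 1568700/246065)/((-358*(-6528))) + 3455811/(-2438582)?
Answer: -223337799995566236629/157598010249049487360 ≈ -1.4171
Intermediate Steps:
(-2073999/(-974360) + 1568700/246065)/((-358*(-6528))) + 3455811/(-2438582) = (-2073999*(-1/974360) + 1568700*(1/246065))/2337024 + 3455811*(-1/2438582) = (2073999/974360 + 313740/49213)*(1/2337024) - 203283/143446 = (407763419187/47951178680)*(1/2337024) - 203283/143446 = 135921139729/37354351801149440 - 203283/143446 = -223337799995566236629/157598010249049487360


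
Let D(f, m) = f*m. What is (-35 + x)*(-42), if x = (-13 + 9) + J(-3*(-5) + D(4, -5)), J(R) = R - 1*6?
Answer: 2100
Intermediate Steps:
J(R) = -6 + R (J(R) = R - 6 = -6 + R)
x = -15 (x = (-13 + 9) + (-6 + (-3*(-5) + 4*(-5))) = -4 + (-6 + (15 - 20)) = -4 + (-6 - 5) = -4 - 11 = -15)
(-35 + x)*(-42) = (-35 - 15)*(-42) = -50*(-42) = 2100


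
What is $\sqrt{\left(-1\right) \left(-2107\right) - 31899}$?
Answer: $28 i \sqrt{38} \approx 172.6 i$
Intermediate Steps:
$\sqrt{\left(-1\right) \left(-2107\right) - 31899} = \sqrt{2107 - 31899} = \sqrt{-29792} = 28 i \sqrt{38}$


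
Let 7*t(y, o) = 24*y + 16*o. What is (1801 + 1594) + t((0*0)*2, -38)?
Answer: 23157/7 ≈ 3308.1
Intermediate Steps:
t(y, o) = 16*o/7 + 24*y/7 (t(y, o) = (24*y + 16*o)/7 = (16*o + 24*y)/7 = 16*o/7 + 24*y/7)
(1801 + 1594) + t((0*0)*2, -38) = (1801 + 1594) + ((16/7)*(-38) + 24*((0*0)*2)/7) = 3395 + (-608/7 + 24*(0*2)/7) = 3395 + (-608/7 + (24/7)*0) = 3395 + (-608/7 + 0) = 3395 - 608/7 = 23157/7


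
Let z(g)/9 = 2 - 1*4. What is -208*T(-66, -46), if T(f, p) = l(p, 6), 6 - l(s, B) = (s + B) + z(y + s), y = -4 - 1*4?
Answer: -13312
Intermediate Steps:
y = -8 (y = -4 - 4 = -8)
z(g) = -18 (z(g) = 9*(2 - 1*4) = 9*(2 - 4) = 9*(-2) = -18)
l(s, B) = 24 - B - s (l(s, B) = 6 - ((s + B) - 18) = 6 - ((B + s) - 18) = 6 - (-18 + B + s) = 6 + (18 - B - s) = 24 - B - s)
T(f, p) = 18 - p (T(f, p) = 24 - 1*6 - p = 24 - 6 - p = 18 - p)
-208*T(-66, -46) = -208*(18 - 1*(-46)) = -208*(18 + 46) = -208*64 = -13312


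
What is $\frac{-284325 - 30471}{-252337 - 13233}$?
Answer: $\frac{157398}{132785} \approx 1.1854$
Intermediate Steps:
$\frac{-284325 - 30471}{-252337 - 13233} = - \frac{314796}{-265570} = \left(-314796\right) \left(- \frac{1}{265570}\right) = \frac{157398}{132785}$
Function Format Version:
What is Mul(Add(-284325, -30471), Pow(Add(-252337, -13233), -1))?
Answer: Rational(157398, 132785) ≈ 1.1854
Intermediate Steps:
Mul(Add(-284325, -30471), Pow(Add(-252337, -13233), -1)) = Mul(-314796, Pow(-265570, -1)) = Mul(-314796, Rational(-1, 265570)) = Rational(157398, 132785)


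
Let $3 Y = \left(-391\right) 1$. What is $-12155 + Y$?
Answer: $- \frac{36856}{3} \approx -12285.0$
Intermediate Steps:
$Y = - \frac{391}{3}$ ($Y = \frac{\left(-391\right) 1}{3} = \frac{1}{3} \left(-391\right) = - \frac{391}{3} \approx -130.33$)
$-12155 + Y = -12155 - \frac{391}{3} = - \frac{36856}{3}$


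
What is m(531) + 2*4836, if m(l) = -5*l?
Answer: 7017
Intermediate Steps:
m(531) + 2*4836 = -5*531 + 2*4836 = -2655 + 9672 = 7017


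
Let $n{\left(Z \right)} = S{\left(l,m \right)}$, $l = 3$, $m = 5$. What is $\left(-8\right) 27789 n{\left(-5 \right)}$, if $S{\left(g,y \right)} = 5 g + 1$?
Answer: $-3556992$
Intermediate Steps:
$S{\left(g,y \right)} = 1 + 5 g$
$n{\left(Z \right)} = 16$ ($n{\left(Z \right)} = 1 + 5 \cdot 3 = 1 + 15 = 16$)
$\left(-8\right) 27789 n{\left(-5 \right)} = \left(-8\right) 27789 \cdot 16 = \left(-222312\right) 16 = -3556992$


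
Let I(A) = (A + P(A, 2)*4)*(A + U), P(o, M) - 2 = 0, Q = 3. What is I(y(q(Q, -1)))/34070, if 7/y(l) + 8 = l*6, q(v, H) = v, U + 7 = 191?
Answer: 160689/3407000 ≈ 0.047164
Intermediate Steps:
P(o, M) = 2 (P(o, M) = 2 + 0 = 2)
U = 184 (U = -7 + 191 = 184)
y(l) = 7/(-8 + 6*l) (y(l) = 7/(-8 + l*6) = 7/(-8 + 6*l))
I(A) = (8 + A)*(184 + A) (I(A) = (A + 2*4)*(A + 184) = (A + 8)*(184 + A) = (8 + A)*(184 + A))
I(y(q(Q, -1)))/34070 = (1472 + (7/(2*(-4 + 3*3)))**2 + 192*(7/(2*(-4 + 3*3))))/34070 = (1472 + (7/(2*(-4 + 9)))**2 + 192*(7/(2*(-4 + 9))))*(1/34070) = (1472 + ((7/2)/5)**2 + 192*((7/2)/5))*(1/34070) = (1472 + ((7/2)*(1/5))**2 + 192*((7/2)*(1/5)))*(1/34070) = (1472 + (7/10)**2 + 192*(7/10))*(1/34070) = (1472 + 49/100 + 672/5)*(1/34070) = (160689/100)*(1/34070) = 160689/3407000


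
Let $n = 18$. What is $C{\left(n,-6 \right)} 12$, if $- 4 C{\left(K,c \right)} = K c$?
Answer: $324$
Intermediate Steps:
$C{\left(K,c \right)} = - \frac{K c}{4}$
$C{\left(n,-6 \right)} 12 = \left(- \frac{1}{4}\right) 18 \left(-6\right) 12 = 27 \cdot 12 = 324$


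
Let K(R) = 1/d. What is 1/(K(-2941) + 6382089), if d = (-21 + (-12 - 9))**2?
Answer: 1764/11258004997 ≈ 1.5669e-7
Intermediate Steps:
d = 1764 (d = (-21 - 21)**2 = (-42)**2 = 1764)
K(R) = 1/1764
1/(K(-2941) + 6382089) = 1/(1/1764 + 6382089) = 1/(11258004997/1764) = 1764/11258004997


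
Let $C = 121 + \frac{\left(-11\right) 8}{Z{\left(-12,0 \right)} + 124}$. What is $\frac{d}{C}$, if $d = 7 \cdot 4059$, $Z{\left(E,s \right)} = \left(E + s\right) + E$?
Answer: $\frac{3075}{13} \approx 236.54$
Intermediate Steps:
$Z{\left(E,s \right)} = s + 2 E$
$d = 28413$
$C = \frac{3003}{25}$ ($C = 121 + \frac{\left(-11\right) 8}{\left(0 + 2 \left(-12\right)\right) + 124} = 121 + \frac{1}{\left(0 - 24\right) + 124} \left(-88\right) = 121 + \frac{1}{-24 + 124} \left(-88\right) = 121 + \frac{1}{100} \left(-88\right) = 121 - \frac{22}{25} = \frac{3003}{25} \approx 120.12$)
$\frac{d}{C} = \frac{28413}{\frac{3003}{25}} = 28413 \cdot \frac{25}{3003} = \frac{3075}{13}$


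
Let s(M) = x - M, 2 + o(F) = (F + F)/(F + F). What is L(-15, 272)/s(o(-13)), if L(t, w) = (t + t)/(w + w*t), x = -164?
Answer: -15/310352 ≈ -4.8332e-5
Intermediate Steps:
o(F) = -1 (o(F) = -2 + (F + F)/(F + F) = -2 + (2*F)/((2*F)) = -2 + (2*F)*(1/(2*F)) = -2 + 1 = -1)
L(t, w) = 2*t/(w + t*w) (L(t, w) = (2*t)/(w + t*w) = 2*t/(w + t*w))
s(M) = -164 - M
L(-15, 272)/s(o(-13)) = (2*(-15)/(272*(1 - 15)))/(-164 - 1*(-1)) = (2*(-15)*(1/272)/(-14))/(-164 + 1) = (2*(-15)*(1/272)*(-1/14))/(-163) = (15/1904)*(-1/163) = -15/310352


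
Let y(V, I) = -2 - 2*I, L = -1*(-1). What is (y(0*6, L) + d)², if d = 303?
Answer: 89401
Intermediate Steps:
L = 1
(y(0*6, L) + d)² = ((-2 - 2*1) + 303)² = ((-2 - 2) + 303)² = (-4 + 303)² = 299² = 89401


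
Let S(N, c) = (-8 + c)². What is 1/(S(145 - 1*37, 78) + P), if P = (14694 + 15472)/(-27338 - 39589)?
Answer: 66927/327912134 ≈ 0.00020410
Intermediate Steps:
P = -30166/66927 (P = 30166/(-66927) = 30166*(-1/66927) = -30166/66927 ≈ -0.45073)
1/(S(145 - 1*37, 78) + P) = 1/((-8 + 78)² - 30166/66927) = 1/(70² - 30166/66927) = 1/(4900 - 30166/66927) = 1/(327912134/66927) = 66927/327912134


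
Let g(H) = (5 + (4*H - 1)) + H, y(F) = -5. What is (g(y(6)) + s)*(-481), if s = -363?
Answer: 184704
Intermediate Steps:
g(H) = 4 + 5*H (g(H) = (5 + (-1 + 4*H)) + H = (4 + 4*H) + H = 4 + 5*H)
(g(y(6)) + s)*(-481) = ((4 + 5*(-5)) - 363)*(-481) = ((4 - 25) - 363)*(-481) = (-21 - 363)*(-481) = -384*(-481) = 184704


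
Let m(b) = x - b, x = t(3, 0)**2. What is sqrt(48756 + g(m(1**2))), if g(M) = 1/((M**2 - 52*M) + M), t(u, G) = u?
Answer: 203*sqrt(35002)/172 ≈ 220.81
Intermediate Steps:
x = 9 (x = 3**2 = 9)
m(b) = 9 - b
g(M) = 1/(M**2 - 51*M)
sqrt(48756 + g(m(1**2))) = sqrt(48756 + 1/((9 - 1*1**2)*(-51 + (9 - 1*1**2)))) = sqrt(48756 + 1/((9 - 1*1)*(-51 + (9 - 1*1)))) = sqrt(48756 + 1/((9 - 1)*(-51 + (9 - 1)))) = sqrt(48756 + 1/(8*(-51 + 8))) = sqrt(48756 + (1/8)/(-43)) = sqrt(48756 + (1/8)*(-1/43)) = sqrt(48756 - 1/344) = sqrt(16772063/344) = 203*sqrt(35002)/172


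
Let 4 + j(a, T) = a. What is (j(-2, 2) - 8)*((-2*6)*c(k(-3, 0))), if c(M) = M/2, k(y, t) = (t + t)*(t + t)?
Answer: 0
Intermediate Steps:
k(y, t) = 4*t² (k(y, t) = (2*t)*(2*t) = 4*t²)
j(a, T) = -4 + a
c(M) = M/2 (c(M) = M*(½) = M/2)
(j(-2, 2) - 8)*((-2*6)*c(k(-3, 0))) = ((-4 - 2) - 8)*((-2*6)*((4*0²)/2)) = (-6 - 8)*(-6*4*0) = -(-168)*(½)*0 = -(-168)*0 = -14*0 = 0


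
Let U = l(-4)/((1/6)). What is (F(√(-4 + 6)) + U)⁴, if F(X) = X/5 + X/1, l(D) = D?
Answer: 213585984/625 - 8335872*√2/125 ≈ 2.4743e+5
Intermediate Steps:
U = -24 (U = -4/(1/6) = -4/(1*(⅙)) = -4/⅙ = -4*6 = -24)
F(X) = 6*X/5 (F(X) = X*(⅕) + X*1 = X/5 + X = 6*X/5)
(F(√(-4 + 6)) + U)⁴ = (6*√(-4 + 6)/5 - 24)⁴ = (6*√2/5 - 24)⁴ = (-24 + 6*√2/5)⁴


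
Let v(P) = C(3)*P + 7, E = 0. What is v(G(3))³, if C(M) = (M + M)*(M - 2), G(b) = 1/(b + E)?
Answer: 729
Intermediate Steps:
G(b) = 1/b (G(b) = 1/(b + 0) = 1/b)
C(M) = 2*M*(-2 + M) (C(M) = (2*M)*(-2 + M) = 2*M*(-2 + M))
v(P) = 7 + 6*P (v(P) = (2*3*(-2 + 3))*P + 7 = (2*3*1)*P + 7 = 6*P + 7 = 7 + 6*P)
v(G(3))³ = (7 + 6/3)³ = (7 + 6*(⅓))³ = (7 + 2)³ = 9³ = 729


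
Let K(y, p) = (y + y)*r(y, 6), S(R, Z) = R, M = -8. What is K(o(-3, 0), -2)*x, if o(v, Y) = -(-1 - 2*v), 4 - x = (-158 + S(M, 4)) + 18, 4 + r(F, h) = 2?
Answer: 3040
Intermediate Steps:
r(F, h) = -2 (r(F, h) = -4 + 2 = -2)
x = 152 (x = 4 - ((-158 - 8) + 18) = 4 - (-166 + 18) = 4 - 1*(-148) = 4 + 148 = 152)
o(v, Y) = 1 + 2*v
K(y, p) = -4*y (K(y, p) = (y + y)*(-2) = (2*y)*(-2) = -4*y)
K(o(-3, 0), -2)*x = -4*(1 + 2*(-3))*152 = -4*(1 - 6)*152 = -4*(-5)*152 = 20*152 = 3040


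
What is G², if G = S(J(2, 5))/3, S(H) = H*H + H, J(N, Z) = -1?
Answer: 0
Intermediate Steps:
S(H) = H + H² (S(H) = H² + H = H + H²)
G = 0 (G = -(1 - 1)/3 = -1*0*(⅓) = 0*(⅓) = 0)
G² = 0² = 0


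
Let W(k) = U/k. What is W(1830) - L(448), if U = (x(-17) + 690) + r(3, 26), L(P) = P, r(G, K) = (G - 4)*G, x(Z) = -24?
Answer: -273059/610 ≈ -447.64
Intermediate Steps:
r(G, K) = G*(-4 + G) (r(G, K) = (-4 + G)*G = G*(-4 + G))
U = 663 (U = (-24 + 690) + 3*(-4 + 3) = 666 + 3*(-1) = 666 - 3 = 663)
W(k) = 663/k
W(1830) - L(448) = 663/1830 - 1*448 = 663*(1/1830) - 448 = 221/610 - 448 = -273059/610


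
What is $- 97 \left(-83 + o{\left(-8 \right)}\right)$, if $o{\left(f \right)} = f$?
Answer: $8827$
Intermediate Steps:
$- 97 \left(-83 + o{\left(-8 \right)}\right) = - 97 \left(-83 - 8\right) = \left(-97\right) \left(-91\right) = 8827$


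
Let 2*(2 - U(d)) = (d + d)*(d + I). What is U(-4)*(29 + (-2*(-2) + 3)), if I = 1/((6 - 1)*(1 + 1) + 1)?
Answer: -5400/11 ≈ -490.91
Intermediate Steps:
I = 1/11 (I = 1/(5*2 + 1) = 1/(10 + 1) = 1/11 ≈ 0.090909)
U(d) = 2 - d*(1/11 + d) (U(d) = 2 - (d + d)*(d + 1/11)/2 = 2 - 2*d*(1/11 + d)/2 = 2 - d*(1/11 + d))
U(-4)*(29 + (-2*(-2) + 3)) = (2 - 1*(-4)**2 - 1/11*(-4))*(29 + (-2*(-2) + 3)) = (2 - 1*16 + 4/11)*(29 + (4 + 3)) = (2 - 16 + 4/11)*(29 + 7) = -150/11*36 = -5400/11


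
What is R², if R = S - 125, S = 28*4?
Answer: 169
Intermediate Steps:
S = 112
R = -13 (R = 112 - 125 = -13)
R² = (-13)² = 169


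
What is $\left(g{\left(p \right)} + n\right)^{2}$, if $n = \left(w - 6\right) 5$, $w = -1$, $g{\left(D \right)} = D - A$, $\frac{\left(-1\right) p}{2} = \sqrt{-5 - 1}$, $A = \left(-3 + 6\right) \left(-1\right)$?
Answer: $1000 + 128 i \sqrt{6} \approx 1000.0 + 313.53 i$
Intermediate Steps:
$A = -3$ ($A = 3 \left(-1\right) = -3$)
$p = - 2 i \sqrt{6}$ ($p = - 2 \sqrt{-5 - 1} = - 2 \sqrt{-6} = - 2 i \sqrt{6} \approx - 4.899 i$)
$g{\left(D \right)} = 3 + D$ ($g{\left(D \right)} = D - -3 = D + 3 = 3 + D$)
$n = -35$ ($n = \left(-1 - 6\right) 5 = \left(-7\right) 5 = -35$)
$\left(g{\left(p \right)} + n\right)^{2} = \left(\left(3 - 2 i \sqrt{6}\right) - 35\right)^{2} = \left(-32 - 2 i \sqrt{6}\right)^{2}$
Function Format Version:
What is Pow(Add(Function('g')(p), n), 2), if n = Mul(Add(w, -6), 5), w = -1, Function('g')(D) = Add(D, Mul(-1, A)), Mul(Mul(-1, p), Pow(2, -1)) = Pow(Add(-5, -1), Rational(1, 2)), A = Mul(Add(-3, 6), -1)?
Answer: Add(1000, Mul(128, I, Pow(6, Rational(1, 2)))) ≈ Add(1000.0, Mul(313.53, I))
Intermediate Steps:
A = -3 (A = Mul(3, -1) = -3)
p = Mul(-2, I, Pow(6, Rational(1, 2))) (p = Mul(-2, Pow(Add(-5, -1), Rational(1, 2))) = Mul(-2, Pow(-6, Rational(1, 2))) = Mul(-2, Mul(I, Pow(6, Rational(1, 2)))) = Mul(-2, I, Pow(6, Rational(1, 2))) ≈ Mul(-4.8990, I))
Function('g')(D) = Add(3, D) (Function('g')(D) = Add(D, Mul(-1, -3)) = Add(D, 3) = Add(3, D))
n = -35 (n = Mul(Add(-1, -6), 5) = Mul(-7, 5) = -35)
Pow(Add(Function('g')(p), n), 2) = Pow(Add(Add(3, Mul(-2, I, Pow(6, Rational(1, 2)))), -35), 2) = Pow(Add(-32, Mul(-2, I, Pow(6, Rational(1, 2)))), 2)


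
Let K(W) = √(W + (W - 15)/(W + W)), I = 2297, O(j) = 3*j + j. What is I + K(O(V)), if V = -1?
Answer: 2297 + I*√26/4 ≈ 2297.0 + 1.2748*I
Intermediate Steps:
O(j) = 4*j
K(W) = √(W + (-15 + W)/(2*W)) (K(W) = √(W + (-15 + W)/((2*W))) = √(W + (-15 + W)*(1/(2*W))) = √(W + (-15 + W)/(2*W)))
I + K(O(V)) = 2297 + √(2 - 30/(4*(-1)) + 4*(4*(-1)))/2 = 2297 + √(2 - 30/(-4) + 4*(-4))/2 = 2297 + √(2 - 30*(-¼) - 16)/2 = 2297 + √(2 + 15/2 - 16)/2 = 2297 + √(-13/2)/2 = 2297 + (I*√26/2)/2 = 2297 + I*√26/4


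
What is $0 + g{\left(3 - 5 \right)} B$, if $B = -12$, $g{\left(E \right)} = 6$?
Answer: $-72$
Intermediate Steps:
$0 + g{\left(3 - 5 \right)} B = 0 + 6 \left(-12\right) = 0 - 72 = -72$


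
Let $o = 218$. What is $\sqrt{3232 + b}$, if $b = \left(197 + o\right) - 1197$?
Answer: $35 \sqrt{2} \approx 49.497$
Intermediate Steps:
$b = -782$ ($b = \left(197 + 218\right) - 1197 = 415 - 1197 = -782$)
$\sqrt{3232 + b} = \sqrt{3232 - 782} = \sqrt{2450} = 35 \sqrt{2}$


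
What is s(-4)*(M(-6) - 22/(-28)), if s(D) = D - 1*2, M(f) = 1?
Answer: -75/7 ≈ -10.714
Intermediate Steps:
s(D) = -2 + D (s(D) = D - 2 = -2 + D)
s(-4)*(M(-6) - 22/(-28)) = (-2 - 4)*(1 - 22/(-28)) = -6*(1 - 22*(-1/28)) = -6*(1 + 11/14) = -6*25/14 = -75/7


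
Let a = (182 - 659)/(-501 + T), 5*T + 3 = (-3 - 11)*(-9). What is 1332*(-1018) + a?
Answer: -1076644149/794 ≈ -1.3560e+6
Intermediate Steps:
T = 123/5 (T = -⅗ + ((-3 - 11)*(-9))/5 = -⅗ + (-14*(-9))/5 = -⅗ + (⅕)*126 = -⅗ + 126/5 = 123/5 ≈ 24.600)
a = 795/794 (a = (182 - 659)/(-501 + 123/5) = -477/(-2382/5) = -477*(-5/2382) = 795/794 ≈ 1.0013)
1332*(-1018) + a = 1332*(-1018) + 795/794 = -1355976 + 795/794 = -1076644149/794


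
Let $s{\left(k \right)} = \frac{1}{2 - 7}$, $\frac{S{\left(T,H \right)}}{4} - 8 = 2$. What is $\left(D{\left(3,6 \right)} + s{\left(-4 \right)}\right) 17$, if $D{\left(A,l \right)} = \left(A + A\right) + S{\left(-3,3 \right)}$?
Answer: $\frac{3893}{5} \approx 778.6$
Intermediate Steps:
$S{\left(T,H \right)} = 40$ ($S{\left(T,H \right)} = 32 + 4 \cdot 2 = 32 + 8 = 40$)
$D{\left(A,l \right)} = 40 + 2 A$ ($D{\left(A,l \right)} = \left(A + A\right) + 40 = 2 A + 40 = 40 + 2 A$)
$s{\left(k \right)} = - \frac{1}{5}$ ($s{\left(k \right)} = \frac{1}{-5} = - \frac{1}{5}$)
$\left(D{\left(3,6 \right)} + s{\left(-4 \right)}\right) 17 = \left(\left(40 + 2 \cdot 3\right) - \frac{1}{5}\right) 17 = \left(\left(40 + 6\right) - \frac{1}{5}\right) 17 = \left(46 - \frac{1}{5}\right) 17 = \frac{229}{5} \cdot 17 = \frac{3893}{5}$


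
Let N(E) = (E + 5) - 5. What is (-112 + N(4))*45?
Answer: -4860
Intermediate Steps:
N(E) = E (N(E) = (5 + E) - 5 = E)
(-112 + N(4))*45 = (-112 + 4)*45 = -108*45 = -4860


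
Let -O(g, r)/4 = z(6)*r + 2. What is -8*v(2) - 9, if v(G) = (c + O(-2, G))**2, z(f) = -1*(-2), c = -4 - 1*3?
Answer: -7697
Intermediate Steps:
c = -7 (c = -4 - 3 = -7)
z(f) = 2
O(g, r) = -8 - 8*r (O(g, r) = -4*(2*r + 2) = -4*(2 + 2*r) = -8 - 8*r)
v(G) = (-15 - 8*G)**2 (v(G) = (-7 + (-8 - 8*G))**2 = (-15 - 8*G)**2)
-8*v(2) - 9 = -8*(15 + 8*2)**2 - 9 = -8*(15 + 16)**2 - 9 = -8*31**2 - 9 = -8*961 - 9 = -7688 - 9 = -7697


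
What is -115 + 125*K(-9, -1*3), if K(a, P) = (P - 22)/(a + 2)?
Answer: 2320/7 ≈ 331.43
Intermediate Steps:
K(a, P) = (-22 + P)/(2 + a)
-115 + 125*K(-9, -1*3) = -115 + 125*((-22 - 1*3)/(2 - 9)) = -115 + 125*((-22 - 3)/(-7)) = -115 + 125*(-⅐*(-25)) = -115 + 125*(25/7) = -115 + 3125/7 = 2320/7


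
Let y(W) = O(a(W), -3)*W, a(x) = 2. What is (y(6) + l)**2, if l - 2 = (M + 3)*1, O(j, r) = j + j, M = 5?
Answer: 1156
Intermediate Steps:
O(j, r) = 2*j
l = 10 (l = 2 + (5 + 3)*1 = 2 + 8*1 = 2 + 8 = 10)
y(W) = 4*W (y(W) = (2*2)*W = 4*W)
(y(6) + l)**2 = (4*6 + 10)**2 = (24 + 10)**2 = 34**2 = 1156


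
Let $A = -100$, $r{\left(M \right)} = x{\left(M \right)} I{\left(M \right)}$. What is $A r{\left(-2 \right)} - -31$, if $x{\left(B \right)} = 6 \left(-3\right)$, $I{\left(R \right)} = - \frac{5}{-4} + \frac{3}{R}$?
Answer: $-419$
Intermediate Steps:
$I{\left(R \right)} = \frac{5}{4} + \frac{3}{R}$ ($I{\left(R \right)} = \left(-5\right) \left(- \frac{1}{4}\right) + \frac{3}{R} = \frac{5}{4} + \frac{3}{R}$)
$x{\left(B \right)} = -18$
$r{\left(M \right)} = - \frac{45}{2} - \frac{54}{M}$ ($r{\left(M \right)} = - 18 \left(\frac{5}{4} + \frac{3}{M}\right) = - \frac{45}{2} - \frac{54}{M}$)
$A r{\left(-2 \right)} - -31 = - 100 \left(- \frac{45}{2} - \frac{54}{-2}\right) - -31 = - 100 \left(- \frac{45}{2} - -27\right) + \left(-16 + 47\right) = - 100 \left(- \frac{45}{2} + 27\right) + 31 = \left(-100\right) \frac{9}{2} + 31 = -450 + 31 = -419$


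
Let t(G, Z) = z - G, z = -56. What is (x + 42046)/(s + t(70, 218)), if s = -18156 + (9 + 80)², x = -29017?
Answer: -13029/10361 ≈ -1.2575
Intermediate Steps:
t(G, Z) = -56 - G
s = -10235 (s = -18156 + 89² = -18156 + 7921 = -10235)
(x + 42046)/(s + t(70, 218)) = (-29017 + 42046)/(-10235 + (-56 - 1*70)) = 13029/(-10235 + (-56 - 70)) = 13029/(-10235 - 126) = 13029/(-10361) = 13029*(-1/10361) = -13029/10361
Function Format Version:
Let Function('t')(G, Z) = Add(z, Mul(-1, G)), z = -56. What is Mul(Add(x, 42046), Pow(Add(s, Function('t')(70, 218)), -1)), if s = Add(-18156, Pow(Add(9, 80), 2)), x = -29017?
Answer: Rational(-13029, 10361) ≈ -1.2575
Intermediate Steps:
Function('t')(G, Z) = Add(-56, Mul(-1, G))
s = -10235 (s = Add(-18156, Pow(89, 2)) = Add(-18156, 7921) = -10235)
Mul(Add(x, 42046), Pow(Add(s, Function('t')(70, 218)), -1)) = Mul(Add(-29017, 42046), Pow(Add(-10235, Add(-56, Mul(-1, 70))), -1)) = Mul(13029, Pow(Add(-10235, Add(-56, -70)), -1)) = Mul(13029, Pow(Add(-10235, -126), -1)) = Mul(13029, Pow(-10361, -1)) = Mul(13029, Rational(-1, 10361)) = Rational(-13029, 10361)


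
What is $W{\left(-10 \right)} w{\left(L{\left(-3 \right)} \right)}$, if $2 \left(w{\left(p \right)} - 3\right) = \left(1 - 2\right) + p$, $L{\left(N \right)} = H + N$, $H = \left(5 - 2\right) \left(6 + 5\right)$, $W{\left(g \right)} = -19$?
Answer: $- \frac{665}{2} \approx -332.5$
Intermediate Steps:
$H = 33$ ($H = 3 \cdot 11 = 33$)
$L{\left(N \right)} = 33 + N$
$w{\left(p \right)} = \frac{5}{2} + \frac{p}{2}$ ($w{\left(p \right)} = 3 + \frac{\left(1 - 2\right) + p}{2} = 3 + \frac{-1 + p}{2} = 3 + \left(- \frac{1}{2} + \frac{p}{2}\right) = \frac{5}{2} + \frac{p}{2}$)
$W{\left(-10 \right)} w{\left(L{\left(-3 \right)} \right)} = - 19 \left(\frac{5}{2} + \frac{33 - 3}{2}\right) = - 19 \left(\frac{5}{2} + \frac{1}{2} \cdot 30\right) = - 19 \left(\frac{5}{2} + 15\right) = \left(-19\right) \frac{35}{2} = - \frac{665}{2}$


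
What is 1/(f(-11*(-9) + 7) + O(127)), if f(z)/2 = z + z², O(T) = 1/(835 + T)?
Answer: 962/21822009 ≈ 4.4084e-5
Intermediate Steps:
f(z) = 2*z + 2*z² (f(z) = 2*(z + z²) = 2*z + 2*z²)
1/(f(-11*(-9) + 7) + O(127)) = 1/(2*(-11*(-9) + 7)*(1 + (-11*(-9) + 7)) + 1/(835 + 127)) = 1/(2*(99 + 7)*(1 + (99 + 7)) + 1/962) = 1/(2*106*(1 + 106) + 1/962) = 1/(2*106*107 + 1/962) = 1/(22684 + 1/962) = 1/(21822009/962) = 962/21822009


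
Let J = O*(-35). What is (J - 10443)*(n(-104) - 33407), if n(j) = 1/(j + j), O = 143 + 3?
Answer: 108072462321/208 ≈ 5.1958e+8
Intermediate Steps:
O = 146
J = -5110 (J = 146*(-35) = -5110)
n(j) = 1/(2*j)
(J - 10443)*(n(-104) - 33407) = (-5110 - 10443)*((1/2)/(-104) - 33407) = -15553*((1/2)*(-1/104) - 33407) = -15553*(-1/208 - 33407) = -15553*(-6948657/208) = 108072462321/208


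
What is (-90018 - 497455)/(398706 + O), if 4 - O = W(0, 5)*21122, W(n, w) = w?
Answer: -587473/293100 ≈ -2.0043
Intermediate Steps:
O = -105606 (O = 4 - 5*21122 = 4 - 1*105610 = 4 - 105610 = -105606)
(-90018 - 497455)/(398706 + O) = (-90018 - 497455)/(398706 - 105606) = -587473/293100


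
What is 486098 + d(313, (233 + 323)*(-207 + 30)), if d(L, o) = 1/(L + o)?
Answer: 47685727701/98099 ≈ 4.8610e+5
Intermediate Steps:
486098 + d(313, (233 + 323)*(-207 + 30)) = 486098 + 1/(313 + (233 + 323)*(-207 + 30)) = 486098 + 1/(313 + 556*(-177)) = 486098 + 1/(313 - 98412) = 486098 + 1/(-98099) = 486098 - 1/98099 = 47685727701/98099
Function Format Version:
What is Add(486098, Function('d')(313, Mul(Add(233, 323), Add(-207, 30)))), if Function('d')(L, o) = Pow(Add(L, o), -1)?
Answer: Rational(47685727701, 98099) ≈ 4.8610e+5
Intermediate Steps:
Add(486098, Function('d')(313, Mul(Add(233, 323), Add(-207, 30)))) = Add(486098, Pow(Add(313, Mul(Add(233, 323), Add(-207, 30))), -1)) = Add(486098, Pow(Add(313, Mul(556, -177)), -1)) = Add(486098, Pow(Add(313, -98412), -1)) = Add(486098, Pow(-98099, -1)) = Add(486098, Rational(-1, 98099)) = Rational(47685727701, 98099)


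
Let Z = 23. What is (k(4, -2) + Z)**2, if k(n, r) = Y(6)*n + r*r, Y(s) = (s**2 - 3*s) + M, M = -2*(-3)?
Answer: 15129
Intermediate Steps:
M = 6
Y(s) = 6 + s**2 - 3*s (Y(s) = (s**2 - 3*s) + 6 = 6 + s**2 - 3*s)
k(n, r) = r**2 + 24*n (k(n, r) = (6 + 6**2 - 3*6)*n + r*r = (6 + 36 - 18)*n + r**2 = 24*n + r**2 = r**2 + 24*n)
(k(4, -2) + Z)**2 = (((-2)**2 + 24*4) + 23)**2 = ((4 + 96) + 23)**2 = (100 + 23)**2 = 123**2 = 15129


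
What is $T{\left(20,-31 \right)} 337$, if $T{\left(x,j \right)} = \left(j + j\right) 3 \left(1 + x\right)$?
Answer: $-1316322$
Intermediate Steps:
$T{\left(x,j \right)} = 2 j \left(3 + 3 x\right)$
$T{\left(20,-31 \right)} 337 = 6 \left(-31\right) \left(1 + 20\right) 337 = 6 \left(-31\right) 21 \cdot 337 = \left(-3906\right) 337 = -1316322$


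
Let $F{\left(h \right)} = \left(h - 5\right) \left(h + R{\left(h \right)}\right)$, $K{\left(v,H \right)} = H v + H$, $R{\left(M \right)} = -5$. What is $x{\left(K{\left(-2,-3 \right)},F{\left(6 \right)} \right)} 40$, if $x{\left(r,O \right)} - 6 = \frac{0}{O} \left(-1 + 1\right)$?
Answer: $240$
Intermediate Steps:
$K{\left(v,H \right)} = H + H v$
$F{\left(h \right)} = \left(-5 + h\right)^{2}$ ($F{\left(h \right)} = \left(h - 5\right) \left(h - 5\right) = \left(-5 + h\right) \left(-5 + h\right) = \left(-5 + h\right)^{2}$)
$x{\left(r,O \right)} = 6$ ($x{\left(r,O \right)} = 6 + \frac{0}{O} \left(-1 + 1\right) = 6 + 0 \cdot 0 = 6 + 0 = 6$)
$x{\left(K{\left(-2,-3 \right)},F{\left(6 \right)} \right)} 40 = 6 \cdot 40 = 240$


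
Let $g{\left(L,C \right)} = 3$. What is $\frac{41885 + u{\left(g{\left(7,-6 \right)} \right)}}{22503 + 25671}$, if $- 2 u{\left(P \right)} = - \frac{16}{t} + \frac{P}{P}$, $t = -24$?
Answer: $\frac{251305}{289044} \approx 0.86944$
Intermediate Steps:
$u{\left(P \right)} = - \frac{5}{6}$ ($u{\left(P \right)} = - \frac{- \frac{16}{-24} + \frac{P}{P}}{2} = - \frac{\left(-16\right) \left(- \frac{1}{24}\right) + 1}{2} = - \frac{\frac{2}{3} + 1}{2} = \left(- \frac{1}{2}\right) \frac{5}{3} = - \frac{5}{6}$)
$\frac{41885 + u{\left(g{\left(7,-6 \right)} \right)}}{22503 + 25671} = \frac{41885 - \frac{5}{6}}{22503 + 25671} = \frac{251305}{6 \cdot 48174} = \frac{251305}{6} \cdot \frac{1}{48174} = \frac{251305}{289044}$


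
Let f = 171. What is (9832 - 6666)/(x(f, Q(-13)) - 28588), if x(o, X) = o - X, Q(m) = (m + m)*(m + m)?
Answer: -3166/29093 ≈ -0.10882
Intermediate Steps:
Q(m) = 4*m² (Q(m) = (2*m)*(2*m) = 4*m²)
(9832 - 6666)/(x(f, Q(-13)) - 28588) = (9832 - 6666)/((171 - 4*(-13)²) - 28588) = 3166/((171 - 4*169) - 28588) = 3166/((171 - 1*676) - 28588) = 3166/((171 - 676) - 28588) = 3166/(-505 - 28588) = 3166/(-29093) = 3166*(-1/29093) = -3166/29093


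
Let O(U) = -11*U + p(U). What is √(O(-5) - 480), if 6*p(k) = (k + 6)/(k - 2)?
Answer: I*√749742/42 ≈ 20.616*I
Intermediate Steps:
p(k) = (6 + k)/(6*(-2 + k)) (p(k) = ((k + 6)/(k - 2))/6 = ((6 + k)/(-2 + k))/6 = (6 + k)/(6*(-2 + k)))
O(U) = -11*U + (6 + U)/(6*(-2 + U))
√(O(-5) - 480) = √((6 - 5 - 66*(-5)*(-2 - 5))/(6*(-2 - 5)) - 480) = √((⅙)*(6 - 5 - 66*(-5)*(-7))/(-7) - 480) = √((⅙)*(-⅐)*(6 - 5 - 2310) - 480) = √((⅙)*(-⅐)*(-2309) - 480) = √(2309/42 - 480) = √(-17851/42) = I*√749742/42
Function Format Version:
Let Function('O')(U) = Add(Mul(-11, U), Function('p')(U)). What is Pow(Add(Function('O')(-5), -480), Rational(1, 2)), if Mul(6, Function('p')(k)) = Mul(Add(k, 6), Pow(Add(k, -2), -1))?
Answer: Mul(Rational(1, 42), I, Pow(749742, Rational(1, 2))) ≈ Mul(20.616, I)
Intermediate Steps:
Function('p')(k) = Mul(Rational(1, 6), Pow(Add(-2, k), -1), Add(6, k)) (Function('p')(k) = Mul(Rational(1, 6), Mul(Add(k, 6), Pow(Add(k, -2), -1))) = Mul(Rational(1, 6), Mul(Add(6, k), Pow(Add(-2, k), -1))) = Mul(Rational(1, 6), Mul(Pow(Add(-2, k), -1), Add(6, k))) = Mul(Rational(1, 6), Pow(Add(-2, k), -1), Add(6, k)))
Function('O')(U) = Add(Mul(-11, U), Mul(Rational(1, 6), Pow(Add(-2, U), -1), Add(6, U)))
Pow(Add(Function('O')(-5), -480), Rational(1, 2)) = Pow(Add(Mul(Rational(1, 6), Pow(Add(-2, -5), -1), Add(6, -5, Mul(-66, -5, Add(-2, -5)))), -480), Rational(1, 2)) = Pow(Add(Mul(Rational(1, 6), Pow(-7, -1), Add(6, -5, Mul(-66, -5, -7))), -480), Rational(1, 2)) = Pow(Add(Mul(Rational(1, 6), Rational(-1, 7), Add(6, -5, -2310)), -480), Rational(1, 2)) = Pow(Add(Mul(Rational(1, 6), Rational(-1, 7), -2309), -480), Rational(1, 2)) = Pow(Add(Rational(2309, 42), -480), Rational(1, 2)) = Pow(Rational(-17851, 42), Rational(1, 2)) = Mul(Rational(1, 42), I, Pow(749742, Rational(1, 2)))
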